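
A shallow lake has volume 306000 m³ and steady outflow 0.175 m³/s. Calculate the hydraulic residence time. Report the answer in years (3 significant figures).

0.0554 yr

Q = 0.175 m³/s × 3.156e+07 s/yr = 5.523e+06 m³/yr.
Hydraulic residence time τ = V/Q = 306000/5.523e+06 = 0.05541 yr.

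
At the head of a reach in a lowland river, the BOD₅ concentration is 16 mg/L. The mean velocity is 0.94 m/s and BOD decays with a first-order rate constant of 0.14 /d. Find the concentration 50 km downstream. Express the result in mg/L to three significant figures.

14.7 mg/L

Travel time t = 50 km / 0.94 m/s = 5e+04/0.94 = 5.319e+04 s = 0.6156 d.
First-order decay: C = 16·exp(−0.14·0.6156) = 16·0.9174 = 14.68 mg/L.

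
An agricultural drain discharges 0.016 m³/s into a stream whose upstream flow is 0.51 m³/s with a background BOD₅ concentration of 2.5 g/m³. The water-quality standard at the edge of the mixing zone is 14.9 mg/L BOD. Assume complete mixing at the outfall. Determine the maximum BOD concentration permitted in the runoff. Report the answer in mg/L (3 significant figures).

Mass balance: 14.9·0.526 = 0.016·Cₑ + 0.51·2.5.
Cₑ = (7.837 − 1.275) / 0.016 = 410.2 mg/L.

410 mg/L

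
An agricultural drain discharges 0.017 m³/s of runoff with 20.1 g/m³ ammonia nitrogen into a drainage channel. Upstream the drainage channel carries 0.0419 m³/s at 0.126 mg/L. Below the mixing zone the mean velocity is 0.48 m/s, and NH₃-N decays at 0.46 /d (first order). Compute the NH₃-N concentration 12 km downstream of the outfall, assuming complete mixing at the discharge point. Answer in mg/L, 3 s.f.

5.16 mg/L

After complete mixing, C₀ = (0.017·20.1 + 0.0419·0.126) / 0.0589 = 5.891 mg/L.
Travel time t = 1.2e+04 m / 0.48 m/s = 2.5e+04 s = 0.2894 d.
C = 5.891·exp(−0.46·0.2894) = 5.891·0.8754 = 5.157 mg/L.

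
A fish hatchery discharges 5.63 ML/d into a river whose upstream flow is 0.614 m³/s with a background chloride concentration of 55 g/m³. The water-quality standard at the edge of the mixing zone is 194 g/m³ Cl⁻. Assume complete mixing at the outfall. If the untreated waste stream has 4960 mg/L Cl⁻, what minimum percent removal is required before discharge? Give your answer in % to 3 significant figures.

5.63 ML/d = 0.06516 m³/s.
Mass balance: 194·0.6792 = 0.06516·Cₑ + 0.614·55.
Cₑ = (131.8 − 33.77) / 0.06516 = 1504 mg/L.
Required removal = 1 − 1504/4960 = 69.68 %.

69.7 %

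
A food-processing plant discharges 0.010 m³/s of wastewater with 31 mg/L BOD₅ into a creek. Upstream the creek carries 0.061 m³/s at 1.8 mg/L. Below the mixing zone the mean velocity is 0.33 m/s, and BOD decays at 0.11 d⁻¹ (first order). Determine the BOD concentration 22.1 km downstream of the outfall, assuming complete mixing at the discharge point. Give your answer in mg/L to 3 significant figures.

After complete mixing, C₀ = (0.01·31 + 0.061·1.8) / 0.071 = 5.913 mg/L.
Travel time t = 2.21e+04 m / 0.33 m/s = 6.697e+04 s = 0.7751 d.
C = 5.913·exp(−0.11·0.7751) = 5.913·0.9183 = 5.429 mg/L.

5.43 mg/L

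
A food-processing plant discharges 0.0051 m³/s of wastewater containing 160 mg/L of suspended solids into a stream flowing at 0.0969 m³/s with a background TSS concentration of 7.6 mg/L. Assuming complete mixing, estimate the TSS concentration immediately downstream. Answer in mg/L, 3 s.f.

15.2 mg/L

Conservation of mass across the mixing zone: C = (0.0051·160 + 0.0969·7.6) / (0.0051 + 0.0969) = 1.552/0.102 = 15.22 mg/L.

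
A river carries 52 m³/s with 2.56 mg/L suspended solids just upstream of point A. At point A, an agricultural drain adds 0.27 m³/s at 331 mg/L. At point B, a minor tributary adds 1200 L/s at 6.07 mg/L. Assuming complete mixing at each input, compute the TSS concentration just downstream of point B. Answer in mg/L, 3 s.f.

4.30 mg/L

After input A: C = (52·2.56 + 0.27·331) / 52.27 = 4.257 mg/L.
1200 L/s = 1.2 m³/s.
After input B: C = (52.27·4.257 + 1.2·6.07) / 53.47 = 4.297 mg/L.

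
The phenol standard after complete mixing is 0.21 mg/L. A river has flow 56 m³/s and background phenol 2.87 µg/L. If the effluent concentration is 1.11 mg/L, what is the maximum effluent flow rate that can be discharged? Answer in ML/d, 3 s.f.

2.87 µg/L = 0.00287 mg/L.
Mass balance at complete mixing: C_std·(Q_w + Q_r) = Q_w·C_e + Q_r·C_b.
Rearranging, Q_w = Q_r·(C_std − C_b)/(C_e − C_std) = 56·(0.21 − 0.00287) / (1.11 − 0.21) = 12.89 m³/s.
= 1114 ML/d.

1110 ML/d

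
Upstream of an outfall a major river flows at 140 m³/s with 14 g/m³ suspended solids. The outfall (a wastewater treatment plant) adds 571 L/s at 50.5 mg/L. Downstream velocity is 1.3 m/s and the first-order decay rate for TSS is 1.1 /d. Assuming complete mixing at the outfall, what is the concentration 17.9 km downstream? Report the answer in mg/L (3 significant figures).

11.9 mg/L

571 L/s = 0.571 m³/s.
After complete mixing, C₀ = (0.571·50.5 + 140·14) / 140.6 = 14.15 mg/L.
Travel time t = 1.79e+04 m / 1.3 m/s = 1.377e+04 s = 0.1594 d.
C = 14.15·exp(−1.1·0.1594) = 14.15·0.8392 = 11.87 mg/L.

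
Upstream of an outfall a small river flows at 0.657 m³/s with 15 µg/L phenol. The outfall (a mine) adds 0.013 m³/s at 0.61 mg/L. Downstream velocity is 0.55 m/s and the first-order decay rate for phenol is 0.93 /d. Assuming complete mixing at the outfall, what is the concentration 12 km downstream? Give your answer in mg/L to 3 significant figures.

0.0210 mg/L

15 µg/L = 0.015 mg/L.
After complete mixing, C₀ = (0.013·0.61 + 0.657·0.015) / 0.67 = 0.02654 mg/L.
Travel time t = 1.2e+04 m / 0.55 m/s = 2.182e+04 s = 0.2525 d.
C = 0.02654·exp(−0.93·0.2525) = 0.02654·0.7907 = 0.02099 mg/L.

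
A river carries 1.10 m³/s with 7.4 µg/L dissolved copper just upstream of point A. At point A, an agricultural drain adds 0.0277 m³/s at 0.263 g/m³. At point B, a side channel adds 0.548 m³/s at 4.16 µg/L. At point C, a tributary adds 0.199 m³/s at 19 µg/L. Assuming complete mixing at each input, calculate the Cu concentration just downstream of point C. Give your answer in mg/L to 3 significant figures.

7.4 µg/L = 0.0074 mg/L.
After input A: C = (1.1·0.0074 + 0.0277·0.263) / 1.128 = 0.01368 mg/L.
4.16 µg/L = 0.00416 mg/L.
After input B: C = (1.128·0.01368 + 0.548·0.00416) / 1.676 = 0.01057 mg/L.
19 µg/L = 0.019 mg/L.
After input C: C = (1.676·0.01057 + 0.199·0.019) / 1.875 = 0.01146 mg/L.

0.0115 mg/L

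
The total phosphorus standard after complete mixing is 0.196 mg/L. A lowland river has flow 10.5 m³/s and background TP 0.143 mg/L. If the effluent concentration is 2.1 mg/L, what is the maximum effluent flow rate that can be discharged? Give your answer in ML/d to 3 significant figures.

25.3 ML/d

Mass balance at complete mixing: C_std·(Q_w + Q_r) = Q_w·C_e + Q_r·C_b.
Rearranging, Q_w = Q_r·(C_std − C_b)/(C_e − C_std) = 10.5·(0.196 − 0.143) / (2.1 − 0.196) = 0.2923 m³/s.
= 25.25 ML/d.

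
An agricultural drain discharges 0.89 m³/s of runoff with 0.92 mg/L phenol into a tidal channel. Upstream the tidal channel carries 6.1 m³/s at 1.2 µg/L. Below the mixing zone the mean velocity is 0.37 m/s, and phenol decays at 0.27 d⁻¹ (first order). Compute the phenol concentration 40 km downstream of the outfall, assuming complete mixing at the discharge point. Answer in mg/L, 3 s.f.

1.2 µg/L = 0.0012 mg/L.
After complete mixing, C₀ = (0.89·0.92 + 6.1·0.0012) / 6.99 = 0.1182 mg/L.
Travel time t = 4e+04 m / 0.37 m/s = 1.081e+05 s = 1.251 d.
C = 0.1182·exp(−0.27·1.251) = 0.1182·0.7133 = 0.0843 mg/L.

0.0843 mg/L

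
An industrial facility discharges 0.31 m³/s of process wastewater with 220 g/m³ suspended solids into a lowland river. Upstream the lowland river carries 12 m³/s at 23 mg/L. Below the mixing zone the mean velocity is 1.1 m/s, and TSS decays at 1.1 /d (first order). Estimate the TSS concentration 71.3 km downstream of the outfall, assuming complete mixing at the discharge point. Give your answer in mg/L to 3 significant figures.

After complete mixing, C₀ = (0.31·220 + 12·23) / 12.31 = 27.96 mg/L.
Travel time t = 7.13e+04 m / 1.1 m/s = 6.482e+04 s = 0.7502 d.
C = 27.96·exp(−1.1·0.7502) = 27.96·0.4381 = 12.25 mg/L.

12.3 mg/L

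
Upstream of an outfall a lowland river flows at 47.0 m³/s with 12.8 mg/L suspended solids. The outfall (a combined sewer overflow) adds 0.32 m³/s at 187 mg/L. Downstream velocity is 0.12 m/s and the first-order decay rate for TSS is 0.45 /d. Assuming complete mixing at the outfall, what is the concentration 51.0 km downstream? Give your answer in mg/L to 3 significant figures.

1.53 mg/L

After complete mixing, C₀ = (0.32·187 + 47·12.8) / 47.32 = 13.98 mg/L.
Travel time t = 5.1e+04 m / 0.12 m/s = 4.25e+05 s = 4.919 d.
C = 13.98·exp(−0.45·4.919) = 13.98·0.1093 = 1.528 mg/L.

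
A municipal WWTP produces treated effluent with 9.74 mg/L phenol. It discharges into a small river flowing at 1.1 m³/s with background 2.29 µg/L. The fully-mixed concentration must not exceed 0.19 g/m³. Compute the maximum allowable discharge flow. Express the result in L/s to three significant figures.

2.29 µg/L = 0.00229 mg/L.
Mass balance at complete mixing: C_std·(Q_w + Q_r) = Q_w·C_e + Q_r·C_b.
Rearranging, Q_w = Q_r·(C_std − C_b)/(C_e − C_std) = 1.1·(0.19 − 0.00229) / (9.74 − 0.19) = 0.02162 m³/s.
= 21.62 L/s.

21.6 L/s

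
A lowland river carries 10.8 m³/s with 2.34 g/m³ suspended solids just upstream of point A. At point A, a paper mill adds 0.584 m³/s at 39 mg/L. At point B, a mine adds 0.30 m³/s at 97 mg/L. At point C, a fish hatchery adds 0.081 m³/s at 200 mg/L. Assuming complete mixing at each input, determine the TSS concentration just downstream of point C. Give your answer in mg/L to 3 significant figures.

7.93 mg/L

After input A: C = (10.8·2.34 + 0.584·39) / 11.38 = 4.221 mg/L.
After input B: C = (11.38·4.221 + 0.3·97) / 11.68 = 6.603 mg/L.
After input C: C = (11.68·6.603 + 0.081·200) / 11.77 = 7.934 mg/L.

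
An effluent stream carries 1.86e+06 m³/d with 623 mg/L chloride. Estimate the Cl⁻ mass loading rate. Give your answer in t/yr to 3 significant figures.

423000 t/yr

1.86e+06 m³/d = 21.53 m³/s.
Mass flux = Q·C = 21.53 m³/s × 623 g/m³ = 1.341e+04 g/s.
= 1.341e+04 g/s × 31.56 = 4.232e+05 t/yr.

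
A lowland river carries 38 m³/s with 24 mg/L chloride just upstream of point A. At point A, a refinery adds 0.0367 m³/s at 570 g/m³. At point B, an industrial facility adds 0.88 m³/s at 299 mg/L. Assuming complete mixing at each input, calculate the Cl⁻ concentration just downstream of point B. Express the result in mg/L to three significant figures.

30.7 mg/L

After input A: C = (38·24 + 0.0367·570) / 38.04 = 24.53 mg/L.
After input B: C = (38.04·24.53 + 0.88·299) / 38.92 = 30.73 mg/L.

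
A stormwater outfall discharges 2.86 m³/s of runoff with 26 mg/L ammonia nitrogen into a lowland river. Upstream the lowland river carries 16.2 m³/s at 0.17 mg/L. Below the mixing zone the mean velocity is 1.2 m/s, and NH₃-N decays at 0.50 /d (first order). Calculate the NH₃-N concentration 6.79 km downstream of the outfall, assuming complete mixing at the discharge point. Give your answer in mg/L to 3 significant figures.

After complete mixing, C₀ = (2.86·26 + 16.2·0.17) / 19.06 = 4.046 mg/L.
Travel time t = 6790 m / 1.2 m/s = 5658 s = 0.06549 d.
C = 4.046·exp(−0.50·0.06549) = 4.046·0.9678 = 3.916 mg/L.

3.92 mg/L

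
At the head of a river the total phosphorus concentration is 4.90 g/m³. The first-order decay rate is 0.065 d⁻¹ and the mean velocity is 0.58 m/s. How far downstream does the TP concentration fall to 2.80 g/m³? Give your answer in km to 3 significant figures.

431 km

From C = C₀·e^(−kt), t = ln(C₀/C)/k = ln(4.90/2.80)/0.065 = 0.5596/0.065 = 8.609 d.
Distance = v·t = 0.58 m/s × 7.439e+05 s = 4.314e+05 m = 431.4 km.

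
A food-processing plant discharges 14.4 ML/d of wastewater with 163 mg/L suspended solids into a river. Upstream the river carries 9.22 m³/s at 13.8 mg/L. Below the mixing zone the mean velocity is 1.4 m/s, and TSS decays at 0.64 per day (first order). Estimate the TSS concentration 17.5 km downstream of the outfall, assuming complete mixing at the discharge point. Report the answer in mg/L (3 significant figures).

14.4 ML/d = 0.1667 m³/s.
After complete mixing, C₀ = (0.1667·163 + 9.22·13.8) / 9.387 = 16.45 mg/L.
Travel time t = 1.75e+04 m / 1.4 m/s = 1.25e+04 s = 0.1447 d.
C = 16.45·exp(−0.64·0.1447) = 16.45·0.9116 = 14.99 mg/L.

15.0 mg/L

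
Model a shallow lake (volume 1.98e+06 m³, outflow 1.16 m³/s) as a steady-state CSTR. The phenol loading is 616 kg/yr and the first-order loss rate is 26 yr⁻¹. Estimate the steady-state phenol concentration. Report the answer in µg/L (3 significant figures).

6.99 µg/L

Outflow Q = 1.16 m³/s × 3.156e+07 s/yr = 3.661e+07 m³/yr.
Steady-state CSTR mass balance: W = Q·C + k·V·C, so C = W/(Q + kV).
Q + kV = 3.661e+07 + 26·1.98e+06 = 8.809e+07 m³/yr.
C = 616/8.809e+07 = 6.993e-06 kg/m³ = 0.006993 mg/L = 6.993 µg/L.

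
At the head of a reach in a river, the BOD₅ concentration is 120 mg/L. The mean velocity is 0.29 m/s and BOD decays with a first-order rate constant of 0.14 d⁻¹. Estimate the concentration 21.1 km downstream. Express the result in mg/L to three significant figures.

Travel time t = 21.1 km / 0.29 m/s = 2.11e+04/0.29 = 7.276e+04 s = 0.8421 d.
First-order decay: C = 120·exp(−0.14·0.8421) = 120·0.8888 = 106.7 mg/L.

107 mg/L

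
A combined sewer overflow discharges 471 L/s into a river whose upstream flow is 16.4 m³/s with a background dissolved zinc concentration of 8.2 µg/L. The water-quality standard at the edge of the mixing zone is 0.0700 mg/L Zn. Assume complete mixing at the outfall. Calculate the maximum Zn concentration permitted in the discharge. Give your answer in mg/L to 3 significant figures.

2.22 mg/L

471 L/s = 0.471 m³/s.
8.2 µg/L = 0.0082 mg/L.
Mass balance: 0.07·16.87 = 0.471·Cₑ + 16.4·0.0082.
Cₑ = (1.181 − 0.1345) / 0.471 = 2.222 mg/L.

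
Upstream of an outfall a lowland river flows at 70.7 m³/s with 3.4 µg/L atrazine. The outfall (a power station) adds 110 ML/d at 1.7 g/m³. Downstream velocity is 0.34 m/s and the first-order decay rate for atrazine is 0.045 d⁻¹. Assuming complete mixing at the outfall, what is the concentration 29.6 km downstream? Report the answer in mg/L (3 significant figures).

110 ML/d = 1.273 m³/s.
3.4 µg/L = 0.0034 mg/L.
After complete mixing, C₀ = (1.273·1.7 + 70.7·0.0034) / 71.97 = 0.03341 mg/L.
Travel time t = 2.96e+04 m / 0.34 m/s = 8.706e+04 s = 1.008 d.
C = 0.03341·exp(−0.045·1.008) = 0.03341·0.9557 = 0.03193 mg/L.

0.0319 mg/L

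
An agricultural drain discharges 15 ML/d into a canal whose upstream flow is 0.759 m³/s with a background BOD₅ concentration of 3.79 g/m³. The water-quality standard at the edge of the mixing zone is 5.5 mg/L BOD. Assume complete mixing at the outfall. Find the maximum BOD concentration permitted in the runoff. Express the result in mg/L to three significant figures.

15 ML/d = 0.1736 m³/s.
Mass balance: 5.5·0.9326 = 0.1736·Cₑ + 0.759·3.79.
Cₑ = (5.129 − 2.877) / 0.1736 = 12.98 mg/L.

13.0 mg/L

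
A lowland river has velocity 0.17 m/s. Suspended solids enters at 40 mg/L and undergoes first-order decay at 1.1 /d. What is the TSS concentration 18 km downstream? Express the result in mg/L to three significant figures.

Travel time t = 18 km / 0.17 m/s = 1.8e+04/0.17 = 1.059e+05 s = 1.225 d.
First-order decay: C = 40·exp(−1.1·1.225) = 40·0.2597 = 10.39 mg/L.

10.4 mg/L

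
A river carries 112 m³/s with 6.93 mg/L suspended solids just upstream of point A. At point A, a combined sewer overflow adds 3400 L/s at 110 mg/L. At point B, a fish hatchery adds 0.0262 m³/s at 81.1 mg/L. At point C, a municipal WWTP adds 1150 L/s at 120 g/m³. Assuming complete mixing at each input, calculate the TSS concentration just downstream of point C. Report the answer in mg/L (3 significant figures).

11.1 mg/L

3400 L/s = 3.4 m³/s.
After input A: C = (112·6.93 + 3.4·110) / 115.4 = 9.967 mg/L.
After input B: C = (115.4·9.967 + 0.0262·81.1) / 115.4 = 9.983 mg/L.
1150 L/s = 1.15 m³/s.
After input C: C = (115.4·9.983 + 1.15·120) / 116.6 = 11.07 mg/L.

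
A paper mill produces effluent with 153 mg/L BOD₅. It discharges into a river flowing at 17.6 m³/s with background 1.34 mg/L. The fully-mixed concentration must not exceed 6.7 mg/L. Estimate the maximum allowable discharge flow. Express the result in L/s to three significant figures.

645 L/s

Mass balance at complete mixing: C_std·(Q_w + Q_r) = Q_w·C_e + Q_r·C_b.
Rearranging, Q_w = Q_r·(C_std − C_b)/(C_e − C_std) = 17.6·(6.7 − 1.34) / (153 − 6.7) = 0.6448 m³/s.
= 644.8 L/s.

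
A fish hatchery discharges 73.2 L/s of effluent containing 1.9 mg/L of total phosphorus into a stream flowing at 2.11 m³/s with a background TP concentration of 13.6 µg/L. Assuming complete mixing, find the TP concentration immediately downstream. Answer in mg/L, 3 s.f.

73.2 L/s = 0.0732 m³/s.
13.6 µg/L = 0.0136 mg/L.
Flow-weighted mixing gives C = (0.0732·1.9 + 2.11·0.0136) / (0.0732 + 2.11) = 0.1678/2.183 = 0.07685 mg/L.

0.0768 mg/L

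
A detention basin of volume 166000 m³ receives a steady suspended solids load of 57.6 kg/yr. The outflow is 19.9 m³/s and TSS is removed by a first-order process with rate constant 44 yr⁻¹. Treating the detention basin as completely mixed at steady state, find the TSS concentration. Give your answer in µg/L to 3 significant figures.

0.0907 µg/L

Outflow Q = 19.9 m³/s × 3.156e+07 s/yr = 6.28e+08 m³/yr.
Steady-state CSTR mass balance: W = Q·C + k·V·C, so C = W/(Q + kV).
Q + kV = 6.28e+08 + 44·166000 = 6.353e+08 m³/yr.
C = 57.6/6.353e+08 = 9.067e-08 kg/m³ = 9.067e-05 mg/L = 0.09067 µg/L.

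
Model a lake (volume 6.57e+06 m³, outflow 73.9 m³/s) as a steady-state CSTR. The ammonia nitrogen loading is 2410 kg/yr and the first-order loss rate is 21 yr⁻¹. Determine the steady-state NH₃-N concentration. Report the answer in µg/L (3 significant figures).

Outflow Q = 73.9 m³/s × 3.156e+07 s/yr = 2.332e+09 m³/yr.
Steady-state CSTR mass balance: W = Q·C + k·V·C, so C = W/(Q + kV).
Q + kV = 2.332e+09 + 21·6.57e+06 = 2.47e+09 m³/yr.
C = 2410/2.47e+09 = 9.757e-07 kg/m³ = 0.0009757 mg/L = 0.9757 µg/L.

0.976 µg/L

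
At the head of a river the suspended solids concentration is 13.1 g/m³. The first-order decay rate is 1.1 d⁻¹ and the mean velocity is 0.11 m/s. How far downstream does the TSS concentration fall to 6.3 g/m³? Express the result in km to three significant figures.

6.33 km

From C = C₀·e^(−kt), t = ln(C₀/C)/k = ln(13.1/6.3)/1.1 = 0.7321/1.1 = 0.6655 d.
Distance = v·t = 0.11 m/s × 5.75e+04 s = 6325 m = 6.325 km.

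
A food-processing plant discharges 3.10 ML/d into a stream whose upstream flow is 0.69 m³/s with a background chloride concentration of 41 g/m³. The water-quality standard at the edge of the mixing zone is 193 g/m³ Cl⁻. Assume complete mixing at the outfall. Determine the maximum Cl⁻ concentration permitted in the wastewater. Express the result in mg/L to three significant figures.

3120 mg/L

3.10 ML/d = 0.03588 m³/s.
Mass balance: 193·0.7259 = 0.03588·Cₑ + 0.69·41.
Cₑ = (140.1 − 28.29) / 0.03588 = 3116 mg/L.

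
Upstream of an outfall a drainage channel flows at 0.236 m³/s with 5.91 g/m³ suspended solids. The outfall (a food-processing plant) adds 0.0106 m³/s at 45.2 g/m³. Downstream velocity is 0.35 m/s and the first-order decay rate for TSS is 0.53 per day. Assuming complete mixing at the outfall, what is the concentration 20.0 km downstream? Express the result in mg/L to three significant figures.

5.35 mg/L

After complete mixing, C₀ = (0.0106·45.2 + 0.236·5.91) / 0.2466 = 7.599 mg/L.
Travel time t = 2e+04 m / 0.35 m/s = 5.714e+04 s = 0.6614 d.
C = 7.599·exp(−0.53·0.6614) = 7.599·0.7043 = 5.352 mg/L.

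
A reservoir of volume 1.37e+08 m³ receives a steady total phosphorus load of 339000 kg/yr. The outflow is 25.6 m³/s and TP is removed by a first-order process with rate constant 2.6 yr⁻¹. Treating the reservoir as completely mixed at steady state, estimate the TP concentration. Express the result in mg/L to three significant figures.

0.291 mg/L

Outflow Q = 25.6 m³/s × 3.156e+07 s/yr = 8.079e+08 m³/yr.
Steady-state CSTR mass balance: W = Q·C + k·V·C, so C = W/(Q + kV).
Q + kV = 8.079e+08 + 2.6·1.37e+08 = 1.164e+09 m³/yr.
C = 339000/1.164e+09 = 0.0002912 kg/m³ = 0.2912 mg/L.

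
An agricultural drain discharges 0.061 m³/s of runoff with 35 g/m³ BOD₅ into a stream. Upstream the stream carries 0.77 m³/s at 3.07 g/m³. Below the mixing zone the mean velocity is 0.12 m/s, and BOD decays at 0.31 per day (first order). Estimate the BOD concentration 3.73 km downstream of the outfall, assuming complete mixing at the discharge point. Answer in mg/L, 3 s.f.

4.84 mg/L

After complete mixing, C₀ = (0.061·35 + 0.77·3.07) / 0.831 = 5.414 mg/L.
Travel time t = 3730 m / 0.12 m/s = 3.108e+04 s = 0.3598 d.
C = 5.414·exp(−0.31·0.3598) = 5.414·0.8945 = 4.843 mg/L.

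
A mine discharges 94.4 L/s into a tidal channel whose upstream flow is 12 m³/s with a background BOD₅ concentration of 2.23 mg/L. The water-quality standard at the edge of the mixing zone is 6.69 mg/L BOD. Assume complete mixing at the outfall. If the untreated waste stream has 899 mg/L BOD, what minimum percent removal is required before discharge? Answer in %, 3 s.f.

94.4 L/s = 0.0944 m³/s.
Mass balance: 6.69·12.09 = 0.0944·Cₑ + 12·2.23.
Cₑ = (80.91 − 26.76) / 0.0944 = 573.6 mg/L.
Required removal = 1 − 573.6/899 = 36.19 %.

36.2 %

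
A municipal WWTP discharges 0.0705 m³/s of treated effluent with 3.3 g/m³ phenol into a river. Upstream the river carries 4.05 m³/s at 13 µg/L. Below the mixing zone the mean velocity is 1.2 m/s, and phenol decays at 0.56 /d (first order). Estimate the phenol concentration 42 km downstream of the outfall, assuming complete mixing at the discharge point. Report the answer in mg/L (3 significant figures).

13 µg/L = 0.013 mg/L.
After complete mixing, C₀ = (0.0705·3.3 + 4.05·0.013) / 4.12 = 0.06924 mg/L.
Travel time t = 4.2e+04 m / 1.2 m/s = 3.5e+04 s = 0.4051 d.
C = 0.06924·exp(−0.56·0.4051) = 0.06924·0.797 = 0.05519 mg/L.

0.0552 mg/L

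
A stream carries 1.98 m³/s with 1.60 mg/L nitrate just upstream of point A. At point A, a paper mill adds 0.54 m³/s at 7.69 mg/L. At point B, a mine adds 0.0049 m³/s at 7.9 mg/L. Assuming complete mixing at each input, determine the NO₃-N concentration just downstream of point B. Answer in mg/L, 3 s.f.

After input A: C = (1.98·1.6 + 0.54·7.69) / 2.52 = 2.905 mg/L.
After input B: C = (2.52·2.905 + 0.0049·7.9) / 2.525 = 2.915 mg/L.

2.91 mg/L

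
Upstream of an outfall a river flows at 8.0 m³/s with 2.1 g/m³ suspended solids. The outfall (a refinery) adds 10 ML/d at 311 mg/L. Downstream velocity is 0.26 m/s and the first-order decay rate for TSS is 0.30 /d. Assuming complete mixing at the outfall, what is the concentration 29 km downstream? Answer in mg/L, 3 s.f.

10 ML/d = 0.1157 m³/s.
After complete mixing, C₀ = (0.1157·311 + 8·2.1) / 8.116 = 6.505 mg/L.
Travel time t = 2.9e+04 m / 0.26 m/s = 1.115e+05 s = 1.291 d.
C = 6.505·exp(−0.30·1.291) = 6.505·0.6789 = 4.416 mg/L.

4.42 mg/L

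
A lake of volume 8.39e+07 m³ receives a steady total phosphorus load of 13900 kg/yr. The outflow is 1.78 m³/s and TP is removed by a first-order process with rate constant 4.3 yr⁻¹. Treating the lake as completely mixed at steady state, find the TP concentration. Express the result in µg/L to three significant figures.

Outflow Q = 1.78 m³/s × 3.156e+07 s/yr = 5.617e+07 m³/yr.
Steady-state CSTR mass balance: W = Q·C + k·V·C, so C = W/(Q + kV).
Q + kV = 5.617e+07 + 4.3·8.39e+07 = 4.169e+08 m³/yr.
C = 13900/4.169e+08 = 3.334e-05 kg/m³ = 0.03334 mg/L = 33.34 µg/L.

33.3 µg/L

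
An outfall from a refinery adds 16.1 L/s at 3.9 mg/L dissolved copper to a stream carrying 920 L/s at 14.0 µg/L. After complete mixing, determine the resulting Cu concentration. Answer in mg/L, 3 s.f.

0.0808 mg/L

16.1 L/s = 0.0161 m³/s.
920 L/s = 0.92 m³/s.
14.0 µg/L = 0.014 mg/L.
Conservation of mass across the mixing zone: C = (0.0161·3.9 + 0.92·0.014) / (0.0161 + 0.92) = 0.07567/0.9361 = 0.08084 mg/L.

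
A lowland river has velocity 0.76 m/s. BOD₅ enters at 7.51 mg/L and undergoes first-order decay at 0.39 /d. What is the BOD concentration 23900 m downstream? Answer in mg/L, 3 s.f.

6.52 mg/L

Travel time t = 23900 m / 0.76 m/s = 2.39e+04/0.76 = 3.145e+04 s = 0.364 d.
First-order decay: C = 7.51·exp(−0.39·0.364) = 7.51·0.8677 = 6.516 mg/L.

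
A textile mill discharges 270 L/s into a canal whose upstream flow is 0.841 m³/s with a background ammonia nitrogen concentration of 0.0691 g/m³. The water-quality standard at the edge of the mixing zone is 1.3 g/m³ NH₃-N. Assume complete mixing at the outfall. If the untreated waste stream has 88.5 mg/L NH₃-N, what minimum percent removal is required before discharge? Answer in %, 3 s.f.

94.2 %

270 L/s = 0.27 m³/s.
Mass balance: 1.3·1.111 = 0.27·Cₑ + 0.841·0.0691.
Cₑ = (1.444 − 0.05811) / 0.27 = 5.134 mg/L.
Required removal = 1 − 5.134/88.5 = 94.2 %.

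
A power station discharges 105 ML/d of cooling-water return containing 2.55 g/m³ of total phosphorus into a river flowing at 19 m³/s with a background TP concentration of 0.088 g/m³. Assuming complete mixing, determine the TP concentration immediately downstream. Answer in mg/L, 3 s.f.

105 ML/d = 1.215 m³/s.
Conservation of mass across the mixing zone: C = (1.215·2.55 + 19·0.088) / (1.215 + 19) = 4.771/20.22 = 0.236 mg/L.

0.236 mg/L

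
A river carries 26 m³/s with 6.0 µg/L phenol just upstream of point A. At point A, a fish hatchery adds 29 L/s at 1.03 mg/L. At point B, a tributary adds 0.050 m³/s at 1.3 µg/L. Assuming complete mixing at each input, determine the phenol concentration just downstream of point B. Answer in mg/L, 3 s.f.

0.00713 mg/L

6.0 µg/L = 0.006 mg/L.
29 L/s = 0.029 m³/s.
After input A: C = (26·0.006 + 0.029·1.03) / 26.03 = 0.007141 mg/L.
1.3 µg/L = 0.0013 mg/L.
After input B: C = (26.03·0.007141 + 0.05·0.0013) / 26.08 = 0.00713 mg/L.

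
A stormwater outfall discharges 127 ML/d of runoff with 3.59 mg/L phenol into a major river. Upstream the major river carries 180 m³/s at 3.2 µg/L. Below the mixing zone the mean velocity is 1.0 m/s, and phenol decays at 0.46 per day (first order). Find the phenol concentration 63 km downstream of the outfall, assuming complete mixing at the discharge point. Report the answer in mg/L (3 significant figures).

0.0231 mg/L

127 ML/d = 1.47 m³/s.
3.2 µg/L = 0.0032 mg/L.
After complete mixing, C₀ = (1.47·3.59 + 180·0.0032) / 181.5 = 0.03225 mg/L.
Travel time t = 6.3e+04 m / 1.0 m/s = 6.3e+04 s = 0.7292 d.
C = 0.03225·exp(−0.46·0.7292) = 0.03225·0.715 = 0.02306 mg/L.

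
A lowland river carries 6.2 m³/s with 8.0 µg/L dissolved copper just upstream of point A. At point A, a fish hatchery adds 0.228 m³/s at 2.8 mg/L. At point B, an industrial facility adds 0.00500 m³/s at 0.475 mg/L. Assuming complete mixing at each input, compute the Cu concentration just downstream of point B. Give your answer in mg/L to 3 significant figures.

0.107 mg/L

8.0 µg/L = 0.008 mg/L.
After input A: C = (6.2·0.008 + 0.228·2.8) / 6.428 = 0.107 mg/L.
After input B: C = (6.428·0.107 + 0.005·0.475) / 6.433 = 0.1073 mg/L.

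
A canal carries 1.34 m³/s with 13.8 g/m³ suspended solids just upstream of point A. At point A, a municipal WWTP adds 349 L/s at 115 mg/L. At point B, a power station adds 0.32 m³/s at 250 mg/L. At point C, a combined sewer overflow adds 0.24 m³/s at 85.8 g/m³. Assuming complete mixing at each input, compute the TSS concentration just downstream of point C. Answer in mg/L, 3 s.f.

70.8 mg/L

349 L/s = 0.349 m³/s.
After input A: C = (1.34·13.8 + 0.349·115) / 1.689 = 34.71 mg/L.
After input B: C = (1.689·34.71 + 0.32·250) / 2.009 = 69 mg/L.
After input C: C = (2.009·69 + 0.24·85.8) / 2.249 = 70.8 mg/L.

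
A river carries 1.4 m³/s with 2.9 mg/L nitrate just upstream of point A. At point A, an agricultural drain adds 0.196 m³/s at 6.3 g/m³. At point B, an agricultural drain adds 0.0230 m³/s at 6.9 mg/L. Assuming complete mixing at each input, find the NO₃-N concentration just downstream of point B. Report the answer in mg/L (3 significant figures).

3.37 mg/L

After input A: C = (1.4·2.9 + 0.196·6.3) / 1.596 = 3.318 mg/L.
After input B: C = (1.596·3.318 + 0.023·6.9) / 1.619 = 3.368 mg/L.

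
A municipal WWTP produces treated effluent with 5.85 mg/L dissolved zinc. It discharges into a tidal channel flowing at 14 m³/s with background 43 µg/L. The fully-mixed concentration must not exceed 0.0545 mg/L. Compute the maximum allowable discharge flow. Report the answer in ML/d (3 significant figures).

2.40 ML/d

43 µg/L = 0.043 mg/L.
Mass balance at complete mixing: C_std·(Q_w + Q_r) = Q_w·C_e + Q_r·C_b.
Rearranging, Q_w = Q_r·(C_std − C_b)/(C_e − C_std) = 14·(0.0545 − 0.043) / (5.85 − 0.0545) = 0.02778 m³/s.
= 2.4 ML/d.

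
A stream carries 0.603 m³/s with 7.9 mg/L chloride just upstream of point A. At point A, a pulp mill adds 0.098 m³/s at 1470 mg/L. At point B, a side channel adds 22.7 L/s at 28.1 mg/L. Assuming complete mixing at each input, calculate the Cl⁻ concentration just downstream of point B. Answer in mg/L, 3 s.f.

207 mg/L

After input A: C = (0.603·7.9 + 0.098·1470) / 0.701 = 212.3 mg/L.
22.7 L/s = 0.0227 m³/s.
After input B: C = (0.701·212.3 + 0.0227·28.1) / 0.7237 = 206.5 mg/L.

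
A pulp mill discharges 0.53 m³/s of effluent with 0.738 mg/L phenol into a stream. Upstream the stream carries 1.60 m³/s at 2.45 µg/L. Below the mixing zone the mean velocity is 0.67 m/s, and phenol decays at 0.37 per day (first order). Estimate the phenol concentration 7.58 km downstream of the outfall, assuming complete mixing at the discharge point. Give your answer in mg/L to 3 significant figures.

2.45 µg/L = 0.00245 mg/L.
After complete mixing, C₀ = (0.53·0.738 + 1.6·0.00245) / 2.13 = 0.1855 mg/L.
Travel time t = 7580 m / 0.67 m/s = 1.131e+04 s = 0.1309 d.
C = 0.1855·exp(−0.37·0.1309) = 0.1855·0.9527 = 0.1767 mg/L.

0.177 mg/L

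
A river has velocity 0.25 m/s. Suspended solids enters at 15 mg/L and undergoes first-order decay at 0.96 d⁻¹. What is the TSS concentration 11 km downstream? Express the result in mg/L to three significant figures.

Travel time t = 11 km / 0.25 m/s = 1.1e+04/0.25 = 4.4e+04 s = 0.5093 d.
First-order decay: C = 15·exp(−0.96·0.5093) = 15·0.6133 = 9.2 mg/L.

9.20 mg/L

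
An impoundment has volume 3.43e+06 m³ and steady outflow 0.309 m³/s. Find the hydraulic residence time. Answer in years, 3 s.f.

0.352 yr

Q = 0.309 m³/s × 3.156e+07 s/yr = 9.751e+06 m³/yr.
Hydraulic residence time τ = V/Q = 3.43e+06/9.751e+06 = 0.3517 yr.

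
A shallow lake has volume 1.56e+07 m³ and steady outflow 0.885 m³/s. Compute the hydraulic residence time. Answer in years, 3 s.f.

Q = 0.885 m³/s × 3.156e+07 s/yr = 2.793e+07 m³/yr.
Hydraulic residence time τ = V/Q = 1.56e+07/2.793e+07 = 0.5586 yr.

0.559 yr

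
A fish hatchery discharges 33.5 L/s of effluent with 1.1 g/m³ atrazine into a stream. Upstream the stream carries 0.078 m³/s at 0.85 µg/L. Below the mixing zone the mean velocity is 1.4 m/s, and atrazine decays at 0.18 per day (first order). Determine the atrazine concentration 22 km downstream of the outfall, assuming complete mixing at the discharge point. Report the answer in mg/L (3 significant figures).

33.5 L/s = 0.0335 m³/s.
0.85 µg/L = 0.00085 mg/L.
After complete mixing, C₀ = (0.0335·1.1 + 0.078·0.00085) / 0.1115 = 0.3311 mg/L.
Travel time t = 2.2e+04 m / 1.4 m/s = 1.571e+04 s = 0.1819 d.
C = 0.3311·exp(−0.18·0.1819) = 0.3311·0.9678 = 0.3204 mg/L.

0.320 mg/L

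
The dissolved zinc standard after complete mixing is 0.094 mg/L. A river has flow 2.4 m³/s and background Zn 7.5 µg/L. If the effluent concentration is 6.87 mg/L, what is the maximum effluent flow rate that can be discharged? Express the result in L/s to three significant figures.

30.6 L/s

7.5 µg/L = 0.0075 mg/L.
Mass balance at complete mixing: C_std·(Q_w + Q_r) = Q_w·C_e + Q_r·C_b.
Rearranging, Q_w = Q_r·(C_std − C_b)/(C_e − C_std) = 2.4·(0.094 − 0.0075) / (6.87 − 0.094) = 0.03064 m³/s.
= 30.64 L/s.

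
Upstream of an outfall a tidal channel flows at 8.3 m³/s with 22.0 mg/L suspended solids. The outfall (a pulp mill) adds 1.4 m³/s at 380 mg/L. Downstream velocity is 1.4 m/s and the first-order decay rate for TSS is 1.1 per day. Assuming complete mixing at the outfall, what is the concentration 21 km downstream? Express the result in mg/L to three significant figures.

60.9 mg/L

After complete mixing, C₀ = (1.4·380 + 8.3·22) / 9.7 = 73.67 mg/L.
Travel time t = 2.1e+04 m / 1.4 m/s = 1.5e+04 s = 0.1736 d.
C = 73.67·exp(−1.1·0.1736) = 73.67·0.8262 = 60.86 mg/L.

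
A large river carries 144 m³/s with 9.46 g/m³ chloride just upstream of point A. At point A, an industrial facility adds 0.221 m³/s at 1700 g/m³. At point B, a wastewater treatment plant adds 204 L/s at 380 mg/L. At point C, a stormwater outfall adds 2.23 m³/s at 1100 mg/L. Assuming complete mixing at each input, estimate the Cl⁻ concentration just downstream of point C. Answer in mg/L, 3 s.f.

29.1 mg/L

After input A: C = (144·9.46 + 0.221·1700) / 144.2 = 12.05 mg/L.
204 L/s = 0.204 m³/s.
After input B: C = (144.2·12.05 + 0.204·380) / 144.4 = 12.57 mg/L.
After input C: C = (144.4·12.57 + 2.23·1100) / 146.7 = 29.11 mg/L.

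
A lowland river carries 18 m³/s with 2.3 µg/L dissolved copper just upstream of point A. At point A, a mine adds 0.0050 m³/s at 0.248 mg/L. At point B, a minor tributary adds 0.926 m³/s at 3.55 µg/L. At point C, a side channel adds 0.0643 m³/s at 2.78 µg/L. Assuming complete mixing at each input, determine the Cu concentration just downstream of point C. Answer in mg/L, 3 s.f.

0.00243 mg/L

2.3 µg/L = 0.0023 mg/L.
After input A: C = (18·0.0023 + 0.005·0.248) / 18 = 0.002368 mg/L.
3.55 µg/L = 0.00355 mg/L.
After input B: C = (18·0.002368 + 0.926·0.00355) / 18.93 = 0.002426 mg/L.
2.78 µg/L = 0.00278 mg/L.
After input C: C = (18.93·0.002426 + 0.0643·0.00278) / 19 = 0.002427 mg/L.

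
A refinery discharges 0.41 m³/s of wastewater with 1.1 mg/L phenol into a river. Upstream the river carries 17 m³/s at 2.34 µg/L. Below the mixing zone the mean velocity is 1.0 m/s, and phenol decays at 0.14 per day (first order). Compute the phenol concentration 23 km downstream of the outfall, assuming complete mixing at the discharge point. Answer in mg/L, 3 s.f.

0.0272 mg/L

2.34 µg/L = 0.00234 mg/L.
After complete mixing, C₀ = (0.41·1.1 + 17·0.00234) / 17.41 = 0.02819 mg/L.
Travel time t = 2.3e+04 m / 1.0 m/s = 2.3e+04 s = 0.2662 d.
C = 0.02819·exp(−0.14·0.2662) = 0.02819·0.9634 = 0.02716 mg/L.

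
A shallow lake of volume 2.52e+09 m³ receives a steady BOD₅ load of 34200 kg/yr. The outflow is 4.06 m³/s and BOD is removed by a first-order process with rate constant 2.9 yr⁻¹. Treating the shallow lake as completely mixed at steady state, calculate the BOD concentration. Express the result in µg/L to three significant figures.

4.60 µg/L

Outflow Q = 4.06 m³/s × 3.156e+07 s/yr = 1.281e+08 m³/yr.
Steady-state CSTR mass balance: W = Q·C + k·V·C, so C = W/(Q + kV).
Q + kV = 1.281e+08 + 2.9·2.52e+09 = 7.436e+09 m³/yr.
C = 34200/7.436e+09 = 4.599e-06 kg/m³ = 0.004599 mg/L = 4.599 µg/L.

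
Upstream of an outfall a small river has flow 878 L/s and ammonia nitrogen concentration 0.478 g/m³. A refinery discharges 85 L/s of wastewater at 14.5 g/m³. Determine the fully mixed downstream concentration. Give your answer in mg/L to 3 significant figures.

1.72 mg/L

85 L/s = 0.085 m³/s.
878 L/s = 0.878 m³/s.
Conservation of mass across the mixing zone: C = (0.085·14.5 + 0.878·0.478) / (0.085 + 0.878) = 1.652/0.963 = 1.716 mg/L.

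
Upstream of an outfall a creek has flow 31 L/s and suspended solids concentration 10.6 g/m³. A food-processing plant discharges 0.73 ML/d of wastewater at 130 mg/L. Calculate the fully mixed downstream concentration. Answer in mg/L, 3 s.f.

36.2 mg/L

0.73 ML/d = 0.008449 m³/s.
31 L/s = 0.031 m³/s.
Conservation of mass across the mixing zone: C = (0.008449·130 + 0.031·10.6) / (0.008449 + 0.031) = 1.427/0.03945 = 36.17 mg/L.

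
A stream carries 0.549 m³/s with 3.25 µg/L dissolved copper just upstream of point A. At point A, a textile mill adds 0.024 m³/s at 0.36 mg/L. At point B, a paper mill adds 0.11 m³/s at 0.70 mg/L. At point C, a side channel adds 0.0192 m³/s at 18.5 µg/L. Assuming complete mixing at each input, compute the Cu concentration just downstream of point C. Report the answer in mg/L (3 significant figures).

0.125 mg/L

3.25 µg/L = 0.00325 mg/L.
After input A: C = (0.549·0.00325 + 0.024·0.36) / 0.573 = 0.01819 mg/L.
After input B: C = (0.573·0.01819 + 0.11·0.7) / 0.683 = 0.128 mg/L.
18.5 µg/L = 0.0185 mg/L.
After input C: C = (0.683·0.128 + 0.0192·0.0185) / 0.7022 = 0.125 mg/L.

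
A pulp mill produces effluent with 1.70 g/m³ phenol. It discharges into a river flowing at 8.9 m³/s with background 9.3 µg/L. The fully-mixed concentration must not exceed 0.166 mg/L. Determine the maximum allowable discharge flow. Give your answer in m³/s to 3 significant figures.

0.909 m³/s

9.3 µg/L = 0.0093 mg/L.
Mass balance at complete mixing: C_std·(Q_w + Q_r) = Q_w·C_e + Q_r·C_b.
Rearranging, Q_w = Q_r·(C_std − C_b)/(C_e − C_std) = 8.9·(0.166 − 0.0093) / (1.7 − 0.166) = 0.9091 m³/s.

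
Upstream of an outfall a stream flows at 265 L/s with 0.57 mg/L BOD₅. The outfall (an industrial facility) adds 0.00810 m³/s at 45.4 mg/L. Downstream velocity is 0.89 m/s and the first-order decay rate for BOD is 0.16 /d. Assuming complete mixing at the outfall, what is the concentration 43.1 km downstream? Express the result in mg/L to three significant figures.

265 L/s = 0.265 m³/s.
After complete mixing, C₀ = (0.0081·45.4 + 0.265·0.57) / 0.2731 = 1.9 mg/L.
Travel time t = 4.31e+04 m / 0.89 m/s = 4.843e+04 s = 0.5605 d.
C = 1.9·exp(−0.16·0.5605) = 1.9·0.9142 = 1.737 mg/L.

1.74 mg/L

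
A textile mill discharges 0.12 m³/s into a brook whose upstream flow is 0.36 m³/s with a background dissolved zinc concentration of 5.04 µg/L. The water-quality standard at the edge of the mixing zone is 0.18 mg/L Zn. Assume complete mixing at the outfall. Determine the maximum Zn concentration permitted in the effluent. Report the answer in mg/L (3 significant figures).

0.705 mg/L

5.04 µg/L = 0.00504 mg/L.
Mass balance: 0.18·0.48 = 0.12·Cₑ + 0.36·0.00504.
Cₑ = (0.0864 − 0.001814) / 0.12 = 0.7049 mg/L.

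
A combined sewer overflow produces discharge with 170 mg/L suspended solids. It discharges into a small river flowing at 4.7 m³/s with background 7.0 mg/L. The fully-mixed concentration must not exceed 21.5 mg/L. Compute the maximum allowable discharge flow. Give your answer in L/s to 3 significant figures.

Mass balance at complete mixing: C_std·(Q_w + Q_r) = Q_w·C_e + Q_r·C_b.
Rearranging, Q_w = Q_r·(C_std − C_b)/(C_e − C_std) = 4.7·(21.5 − 7) / (170 − 21.5) = 0.4589 m³/s.
= 458.9 L/s.

459 L/s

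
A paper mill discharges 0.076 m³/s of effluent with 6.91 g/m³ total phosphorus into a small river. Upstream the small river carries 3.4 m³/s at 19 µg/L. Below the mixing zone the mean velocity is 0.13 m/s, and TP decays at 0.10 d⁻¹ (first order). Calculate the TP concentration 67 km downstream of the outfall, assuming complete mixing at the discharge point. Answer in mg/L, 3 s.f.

0.0934 mg/L

19 µg/L = 0.019 mg/L.
After complete mixing, C₀ = (0.076·6.91 + 3.4·0.019) / 3.476 = 0.1697 mg/L.
Travel time t = 6.7e+04 m / 0.13 m/s = 5.154e+05 s = 5.965 d.
C = 0.1697·exp(−0.10·5.965) = 0.1697·0.5507 = 0.09344 mg/L.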